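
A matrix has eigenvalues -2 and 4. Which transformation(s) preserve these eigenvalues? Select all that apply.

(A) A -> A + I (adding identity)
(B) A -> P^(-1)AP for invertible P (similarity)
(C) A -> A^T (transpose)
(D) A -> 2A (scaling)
B and C

Eigenvalues are preserved by:
1. Similarity transformations: A -> P^(-1)AP (same characteristic polynomial)
2. Transpose: A^T has the same eigenvalues as A

Eigenvalues are NOT preserved by:
- Adding identity: eigenvalues become -2+1, 4+1
- Scaling: eigenvalues become -4, 8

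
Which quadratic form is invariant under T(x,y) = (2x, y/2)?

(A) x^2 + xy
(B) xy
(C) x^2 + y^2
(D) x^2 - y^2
B

T multiplies x by 2 and divides y by 2.
Substitute the transformed coordinates into each option and compare with the original:
(A) x^2 + xy  ->  (2x)^2 + (2x)(y/2) = 4x^2 + xy   [differs from x^2 + xy: not invariant]
(B) xy  ->  (2x)(y/2) = xy   [equals xy: invariant]
(C) x^2 + y^2  ->  (2x)^2 + (y/2)^2 = 4x^2 + y^2/4   [differs from x^2 + y^2: not invariant]
(D) x^2 - y^2  ->  (2x)^2 - (y/2)^2 = 4x^2 - y^2/4   [differs from x^2 - y^2: not invariant]

Only option (B), xy, is unchanged by the transformation.
The factors 2 and 1/2 cancel only in the pure product xy.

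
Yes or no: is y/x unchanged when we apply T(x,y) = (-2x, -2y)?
Yes

Substitute T(x,y) = (-2x, -2y) into the expression and compare with the original.

Original: y/x
After applying T: (-2y)/(-2x) = y/x

This is identical to the original y/x, so the expression is invariant.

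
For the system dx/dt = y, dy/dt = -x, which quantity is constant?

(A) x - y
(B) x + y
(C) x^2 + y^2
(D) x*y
C

A first integral I satisfies dI/dt = 0 along every solution. Differentiate each option and use the equation of motion:
(A) d/dt[x - y] = y - (-x) = x + y, not identically 0
(B) d/dt[x + y] = y + (-x) = y - x, not identically 0
(C) d/dt[x^2 + y^2] = 2x*dx/dt + 2y*dy/dt = 2x*y + 2y*(-x) = 0
(D) d/dt[x*y] = (dx/dt)y + x(dy/dt) = y^2 - x^2, not identically 0

Only (C) has zero time-derivative. So x^2 + y^2 (the squared radius; trajectories are circles) is the conserved quantity.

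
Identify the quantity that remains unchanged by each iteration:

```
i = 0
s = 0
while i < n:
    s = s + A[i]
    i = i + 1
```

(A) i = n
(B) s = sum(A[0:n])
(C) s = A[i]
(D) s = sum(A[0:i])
D

A loop invariant must hold before the first iteration and be re-established by every execution of the body.

(D) s = sum(A[0:i]): Initially i = 0 and s = 0 = sum of the empty slice A[0:0]. If s = sum(A[0:i]) holds at the top of an iteration, the body sets s to sum(A[0:i]) + A[i] = sum(A[0:i+1]) and then i to i+1, so s = sum(A[0:i]) holds again. At exit i = n, giving s = sum(A[0:n]).

The other options fail:
(A) i = n: false initially (i = 0); it is the exit condition, not an invariant.
(B) s = sum(A[0:n]): false before the loop (s = 0, not the full sum) -- it only becomes true at exit.
(C) s = A[i]: after the first iteration s = A[0] but i = 1, so s = A[i] compares s with the wrong element (and fails in general).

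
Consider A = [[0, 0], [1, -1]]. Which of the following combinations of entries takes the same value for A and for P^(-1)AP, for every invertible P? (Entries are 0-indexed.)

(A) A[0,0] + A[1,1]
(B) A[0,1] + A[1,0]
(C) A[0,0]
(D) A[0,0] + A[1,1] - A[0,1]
A

A[0,0] + A[1,1] is the trace of A. By the cyclic property of the trace, tr(P^(-1)AP) = tr(APP^(-1)) = tr(A), so it is the same for every matrix similar to A.

The other combinations are not similarity invariants. For example, take P = [[1, -1], [0, 1]] (det P = 1), so P^(-1) = [[1, 1], [0, 1]] and
B = P^(-1)AP = [[1, -2], [1, -2]].
Evaluating each option on A and on B:
(A) A[0,0] + A[1,1]: -1 for A, -1 for B -> unchanged
(B) A[0,1] + A[1,0]: 1 for A, -1 for B -> changes
(C) A[0,0]: 0 for A, 1 for B -> changes
(D) A[0,0] + A[1,1] - A[0,1]: -1 for A, 1 for B -> changes

Only (A) A[0,0] + A[1,1] = -1 survives (and it does so for every P, not just this one), so it is the invariant.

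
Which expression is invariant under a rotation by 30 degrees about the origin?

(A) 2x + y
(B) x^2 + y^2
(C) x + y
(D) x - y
B

A rotation by 30 degrees sends (x, y) to (sqrt(3)x/2 - y/2, x/2 + sqrt(3)y/2).
Substitute the transformed coordinates into each option and compare with the original:
(A) 2x + y  ->  2(sqrt(3)x/2 - y/2) + (x/2 + sqrt(3)y/2) = x/2 + sqrt(3)x - y + sqrt(3)y/2   [differs from 2x + y: not invariant]
(B) x^2 + y^2  ->  (sqrt(3)x/2 - y/2)^2 + (x/2 + sqrt(3)y/2)^2 = x^2 + y^2   [equals x^2 + y^2: invariant]
(C) x + y  ->  (sqrt(3)x/2 - y/2) + (x/2 + sqrt(3)y/2) = x/2 + sqrt(3)x/2 - y/2 + sqrt(3)y/2   [differs from x + y: not invariant]
(D) x - y  ->  (sqrt(3)x/2 - y/2) - (x/2 + sqrt(3)y/2) = -x/2 + sqrt(3)x/2 - sqrt(3)y/2 - y/2   [differs from x - y: not invariant]

Only option (B), x^2 + y^2, is unchanged by the transformation.
Geometrically, x^2 + y^2 is the squared distance from the origin, which every rotation about the origin preserves.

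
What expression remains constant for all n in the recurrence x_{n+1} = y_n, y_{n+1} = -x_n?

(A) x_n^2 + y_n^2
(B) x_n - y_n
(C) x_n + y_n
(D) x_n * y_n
A

For the recurrence x_{n+1} = y_n, y_{n+1} = -x_n:

x_{n+1}^2 + y_{n+1}^2 = y_n^2 + (-x_n)^2 = x_n^2 + y_n^2
The sum of squares is conserved (like energy in a harmonic oscillator).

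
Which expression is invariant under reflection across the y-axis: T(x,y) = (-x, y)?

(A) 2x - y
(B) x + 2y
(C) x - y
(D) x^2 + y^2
D

The map is reflection across the y-axis: T(x,y) = (-x, y).
Substitute the transformed coordinates into each option and compare with the original:
(A) 2x - y  ->  2(-x) - (y) = -2x - y   [differs from 2x - y: not invariant]
(B) x + 2y  ->  (-x) + 2(y) = -x + 2y   [differs from x + 2y: not invariant]
(C) x - y  ->  (-x) - (y) = -x - y   [differs from x - y: not invariant]
(D) x^2 + y^2  ->  (-x)^2 + (y)^2 = x^2 + y^2   [equals x^2 + y^2: invariant]

Only option (D), x^2 + y^2, is unchanged by the transformation.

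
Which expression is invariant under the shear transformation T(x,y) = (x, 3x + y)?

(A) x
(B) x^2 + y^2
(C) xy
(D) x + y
A

Under the shear T(x,y) = (x, 3x + y):
Substitute the transformed coordinates into each option and compare with the original:
(A) x  ->  (x) = x   [equals x: invariant]
(B) x^2 + y^2  ->  (x)^2 + (3x + y)^2 = 10x^2 + 6xy + y^2   [differs from x^2 + y^2: not invariant]
(C) xy  ->  (x)(3x + y) = 3x^2 + xy   [differs from xy: not invariant]
(D) x + y  ->  (x) + (3x + y) = 4x + y   [differs from x + y: not invariant]

Only option (A), x, is unchanged by the transformation.
A vertical shear moves points parallel to the y-axis, so the x-coordinate (and any function of x alone) is unchanged.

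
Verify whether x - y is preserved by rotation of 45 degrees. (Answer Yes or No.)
No

Applying rotation by 45 degrees: x' = x*cos(45 degrees) - y*sin(45 degrees) = sqrt(2)x/2 - sqrt(2)y/2, y' = x*sin(45 degrees) + y*cos(45 degrees) = sqrt(2)x/2 + sqrt(2)y/2

Substituting into x - y:
(sqrt(2)x/2 - sqrt(2)y/2) - (sqrt(2)x/2 + sqrt(2)y/2)
= -sqrt(2)y

This differs from the original expression x - y, so it is NOT invariant.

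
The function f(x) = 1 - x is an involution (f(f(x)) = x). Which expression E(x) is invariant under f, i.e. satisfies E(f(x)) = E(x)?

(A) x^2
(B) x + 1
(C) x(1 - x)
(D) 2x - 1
C

Replace x by f(x) = 1 - x in each option and simplify. As a quick numerical cross-check, also compare E(5) with E(f(5)) = E(-4).

(A) x^2  ->  (1 - x)^2 = (x - 1)^2; check: E(5) = 25 but E(-4) = 16.   [not invariant]
(B) x + 1  ->  (1 - x) + 1 = 2 - x; check: E(5) = 6 but E(-4) = -3.   [not invariant]
(C) x(1 - x)  ->  (1 - x)(1 - (1 - x)), which simplifies back to x(1 - x); check: E(5) = -20, E(-4) = -20.   [invariant]
(D) 2x - 1  ->  2(1 - x) - 1 = 1 - 2x; check: E(5) = 9 but E(-4) = -9.   [not invariant]

Only (C) is unchanged. E is symmetric under swapping x with f(x) = 1 - x, which is exactly what an involution does.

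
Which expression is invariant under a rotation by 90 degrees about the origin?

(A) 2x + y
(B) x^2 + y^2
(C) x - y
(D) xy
B

A rotation by 90 degrees sends (x, y) to (-y, x).
Substitute the transformed coordinates into each option and compare with the original:
(A) 2x + y  ->  2(-y) + (x) = x - 2y   [differs from 2x + y: not invariant]
(B) x^2 + y^2  ->  (-y)^2 + (x)^2 = x^2 + y^2   [equals x^2 + y^2: invariant]
(C) x - y  ->  (-y) - (x) = -x - y   [differs from x - y: not invariant]
(D) xy  ->  (-y)(x) = -xy   [differs from xy: not invariant]

Only option (B), x^2 + y^2, is unchanged by the transformation.
Geometrically, x^2 + y^2 is the squared distance from the origin, which every rotation about the origin preserves.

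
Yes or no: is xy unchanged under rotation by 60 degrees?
No

Applying rotation by 60 degrees: x' = x*cos(60 degrees) - y*sin(60 degrees) = x/2 - sqrt(3)y/2, y' = x*sin(60 degrees) + y*cos(60 degrees) = sqrt(3)x/2 + y/2

Substituting into xy:
(x/2 - sqrt(3)y/2)(sqrt(3)x/2 + y/2)
= sqrt(3)x^2/4 - xy/2 - sqrt(3)y^2/4

This differs from the original expression xy, so it is NOT invariant.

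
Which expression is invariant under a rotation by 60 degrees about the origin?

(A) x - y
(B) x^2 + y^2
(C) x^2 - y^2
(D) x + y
B

A rotation by 60 degrees sends (x, y) to (x/2 - sqrt(3)y/2, sqrt(3)x/2 + y/2).
Substitute the transformed coordinates into each option and compare with the original:
(A) x - y  ->  (x/2 - sqrt(3)y/2) - (sqrt(3)x/2 + y/2) = -sqrt(3)x/2 + x/2 - sqrt(3)y/2 - y/2   [differs from x - y: not invariant]
(B) x^2 + y^2  ->  (x/2 - sqrt(3)y/2)^2 + (sqrt(3)x/2 + y/2)^2 = x^2 + y^2   [equals x^2 + y^2: invariant]
(C) x^2 - y^2  ->  (x/2 - sqrt(3)y/2)^2 - (sqrt(3)x/2 + y/2)^2 = -x^2/2 - sqrt(3)xy + y^2/2   [differs from x^2 - y^2: not invariant]
(D) x + y  ->  (x/2 - sqrt(3)y/2) + (sqrt(3)x/2 + y/2) = x/2 + sqrt(3)x/2 - sqrt(3)y/2 + y/2   [differs from x + y: not invariant]

Only option (B), x^2 + y^2, is unchanged by the transformation.
Geometrically, x^2 + y^2 is the squared distance from the origin, which every rotation about the origin preserves.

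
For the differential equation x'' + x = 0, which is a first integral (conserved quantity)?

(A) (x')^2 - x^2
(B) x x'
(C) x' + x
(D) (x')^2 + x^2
D

A first integral I satisfies dI/dt = 0 along every solution. Differentiate each option and use the equation of motion:
(A) d/dt[(x')^2 - x^2] = 2x'x'' - 2x x' = -4x x', not identically 0
(B) d/dt[x x'] = (x')^2 + x x'' = (x')^2 - x^2, not identically 0
(C) d/dt[x' + x] = x'' + x' = -x + x', not identically 0
(D) d/dt[(x')^2 + x^2] = 2x'x'' + 2x x' = 2x'(-x) + 2x x' = 0

Only (D) has zero time-derivative. So the energy-like quantity (x')^2 + x^2 is the first integral.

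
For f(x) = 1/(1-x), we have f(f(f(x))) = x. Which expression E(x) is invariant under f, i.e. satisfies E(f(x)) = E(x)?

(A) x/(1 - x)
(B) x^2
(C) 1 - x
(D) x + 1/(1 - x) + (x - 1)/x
D

Replace x by f(x) = 1/(1 - x) in each option and simplify. As a quick numerical cross-check, also compare E(4) with E(f(4)) = E(-1/3).

(A) x/(1 - x)  ->  (1/(1 - x))/(1 - (1/(1 - x))) = -1/x; check: E(4) = -4/3 but E(-1/3) = -1/4.   [not invariant]
(B) x^2  ->  (1/(1 - x))^2 = (x - 1)^(-2); check: E(4) = 16 but E(-1/3) = 1/9.   [not invariant]
(C) 1 - x  ->  1 - (1/(1 - x)) = x/(x - 1); check: E(4) = -3 but E(-1/3) = 4/3.   [not invariant]
(D) x + 1/(1 - x) + (x - 1)/x  ->  (1/(1 - x)) + 1/(1 - (1/(1 - x))) + ((1/(1 - x)) - 1)/(1/(1 - x)), which simplifies back to x + 1/(1 - x) + (x - 1)/x; check: E(4) = 53/12, E(-1/3) = 53/12.   [invariant]

Only (D) is unchanged. Indeed f(f(x)) = 1/(1 - 1/(1-x)) = (1-x)/(-x) = (x-1)/x, so E(x) = x + f(x) + f(f(x)) is the sum over the whole 3-cycle; applying f just permutes the three terms cyclically (x -> f(x) -> f(f(x)) -> x), leaving the sum unchanged.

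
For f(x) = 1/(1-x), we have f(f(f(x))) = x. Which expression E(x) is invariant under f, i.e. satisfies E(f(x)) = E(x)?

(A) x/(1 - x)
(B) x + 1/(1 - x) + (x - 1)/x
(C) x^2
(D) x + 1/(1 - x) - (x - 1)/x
B

Replace x by f(x) = 1/(1 - x) in each option and simplify. As a quick numerical cross-check, also compare E(4) with E(f(4)) = E(-1/3).

(A) x/(1 - x)  ->  (1/(1 - x))/(1 - (1/(1 - x))) = -1/x; check: E(4) = -4/3 but E(-1/3) = -1/4.   [not invariant]
(B) x + 1/(1 - x) + (x - 1)/x  ->  (1/(1 - x)) + 1/(1 - (1/(1 - x))) + ((1/(1 - x)) - 1)/(1/(1 - x)), which simplifies back to x + 1/(1 - x) + (x - 1)/x; check: E(4) = 53/12, E(-1/3) = 53/12.   [invariant]
(C) x^2  ->  (1/(1 - x))^2 = (x - 1)^(-2); check: E(4) = 16 but E(-1/3) = 1/9.   [not invariant]
(D) x + 1/(1 - x) - (x - 1)/x  ->  (1/(1 - x)) + 1/(1 - (1/(1 - x))) - ((1/(1 - x)) - 1)/(1/(1 - x)) = (x^2(1 - x) - x + (x - 1)^2)/(x(x - 1)); check: E(4) = 35/12 but E(-1/3) = -43/12.   [not invariant]

Only (B) is unchanged. Indeed f(f(x)) = 1/(1 - 1/(1-x)) = (1-x)/(-x) = (x-1)/x, so E(x) = x + f(x) + f(f(x)) is the sum over the whole 3-cycle; applying f just permutes the three terms cyclically (x -> f(x) -> f(f(x)) -> x), leaving the sum unchanged.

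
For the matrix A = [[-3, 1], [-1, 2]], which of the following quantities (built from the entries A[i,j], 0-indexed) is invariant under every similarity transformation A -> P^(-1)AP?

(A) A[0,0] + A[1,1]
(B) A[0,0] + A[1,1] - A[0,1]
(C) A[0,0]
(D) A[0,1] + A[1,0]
A

A[0,0] + A[1,1] is the trace of A. By the cyclic property of the trace, tr(P^(-1)AP) = tr(APP^(-1)) = tr(A), so it is the same for every matrix similar to A.

The other combinations are not similarity invariants. For example, take P = [[1, -1], [0, 1]] (det P = 1), so P^(-1) = [[1, 1], [0, 1]] and
B = P^(-1)AP = [[-4, 7], [-1, 3]].
Evaluating each option on A and on B:
(A) A[0,0] + A[1,1]: -1 for A, -1 for B -> unchanged
(B) A[0,0] + A[1,1] - A[0,1]: -2 for A, -8 for B -> changes
(C) A[0,0]: -3 for A, -4 for B -> changes
(D) A[0,1] + A[1,0]: 0 for A, 6 for B -> changes

Only (A) A[0,0] + A[1,1] = -1 survives (and it does so for every P, not just this one), so it is the invariant.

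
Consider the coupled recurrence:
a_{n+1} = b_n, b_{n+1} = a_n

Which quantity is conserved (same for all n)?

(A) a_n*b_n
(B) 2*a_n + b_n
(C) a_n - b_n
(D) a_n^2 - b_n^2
A

Replace a_n by a_{n+1} = b_n and b_n by b_{n+1} = a_n in each option and simplify:
(A) a_n*b_n  ->  (b_n)*(a_n) = a_n*b_n   [conserved]
(B) 2*a_n + b_n  ->  2*(b_n) + (a_n) = a_n + 2*b_n   [not conserved]
(C) a_n - b_n  ->  (b_n) - (a_n) = -a_n + b_n   [not conserved]
(D) a_n^2 - b_n^2  ->  (b_n)^2 - (a_n)^2 = -a_n^2 + b_n^2   [not conserved]

Only (A) a_n*b_n returns to itself after one step, so it is the conserved quantity.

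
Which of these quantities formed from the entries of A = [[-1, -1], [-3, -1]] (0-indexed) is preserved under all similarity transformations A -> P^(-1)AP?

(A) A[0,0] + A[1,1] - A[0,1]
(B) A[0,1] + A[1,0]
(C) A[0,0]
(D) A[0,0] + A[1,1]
D

A[0,0] + A[1,1] is the trace of A. By the cyclic property of the trace, tr(P^(-1)AP) = tr(APP^(-1)) = tr(A), so it is the same for every matrix similar to A.

The other combinations are not similarity invariants. For example, take P = [[1, 2], [0, 1]] (det P = 1), so P^(-1) = [[1, -2], [0, 1]] and
B = P^(-1)AP = [[5, 11], [-3, -7]].
Evaluating each option on A and on B:
(A) A[0,0] + A[1,1] - A[0,1]: -1 for A, -13 for B -> changes
(B) A[0,1] + A[1,0]: -4 for A, 8 for B -> changes
(C) A[0,0]: -1 for A, 5 for B -> changes
(D) A[0,0] + A[1,1]: -2 for A, -2 for B -> unchanged

Only (D) A[0,0] + A[1,1] = -2 survives (and it does so for every P, not just this one), so it is the invariant.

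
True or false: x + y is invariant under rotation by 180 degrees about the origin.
False

Applying rotation by 180 degrees: x' = x*cos(180 degrees) - y*sin(180 degrees) = -x, y' = x*sin(180 degrees) + y*cos(180 degrees) = -y

Substituting into x + y:
(-x) + (-y)
= -x - y

This differs from the original expression x + y, so it is NOT invariant.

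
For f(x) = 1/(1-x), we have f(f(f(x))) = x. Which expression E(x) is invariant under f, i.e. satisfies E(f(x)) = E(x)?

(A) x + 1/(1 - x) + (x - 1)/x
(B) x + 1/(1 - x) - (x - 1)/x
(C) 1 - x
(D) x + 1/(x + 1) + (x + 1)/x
A

Replace x by f(x) = 1/(1 - x) in each option and simplify. As a quick numerical cross-check, also compare E(3) with E(f(3)) = E(-1/2).

(A) x + 1/(1 - x) + (x - 1)/x  ->  (1/(1 - x)) + 1/(1 - (1/(1 - x))) + ((1/(1 - x)) - 1)/(1/(1 - x)), which simplifies back to x + 1/(1 - x) + (x - 1)/x; check: E(3) = 19/6, E(-1/2) = 19/6.   [invariant]
(B) x + 1/(1 - x) - (x - 1)/x  ->  (1/(1 - x)) + 1/(1 - (1/(1 - x))) - ((1/(1 - x)) - 1)/(1/(1 - x)) = (x^2(1 - x) - x + (x - 1)^2)/(x(x - 1)); check: E(3) = 11/6 but E(-1/2) = -17/6.   [not invariant]
(C) 1 - x  ->  1 - (1/(1 - x)) = x/(x - 1); check: E(3) = -2 but E(-1/2) = 3/2.   [not invariant]
(D) x + 1/(x + 1) + (x + 1)/x  ->  (1/(1 - x)) + 1/((1/(1 - x)) + 1) + ((1/(1 - x)) + 1)/(1/(1 - x)) = (-x^3 + 6x^2 - 11x + 7)/(x^2 - 3x + 2); check: E(3) = 55/12 but E(-1/2) = 1/2.   [not invariant]

Only (A) is unchanged. Indeed f(f(x)) = 1/(1 - 1/(1-x)) = (1-x)/(-x) = (x-1)/x, so E(x) = x + f(x) + f(f(x)) is the sum over the whole 3-cycle; applying f just permutes the three terms cyclically (x -> f(x) -> f(f(x)) -> x), leaving the sum unchanged.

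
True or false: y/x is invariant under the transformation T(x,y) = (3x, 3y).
True

Substitute T(x,y) = (3x, 3y) into the expression and compare with the original.

Original: y/x
After applying T: (3y)/(3x) = y/x

This is identical to the original y/x, so the expression is invariant.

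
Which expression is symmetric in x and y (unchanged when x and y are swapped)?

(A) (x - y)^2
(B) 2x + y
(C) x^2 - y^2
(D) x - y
A

A symmetric expression is unchanged when the variables are permuted; here the transformation to test is the swap (x, y) -> (y, x).
Substitute the transformed coordinates into each option and compare with the original:
(A) (x - y)^2  ->  ((y) - (x))^2 = x^2 - 2xy + y^2   [equals (x - y)^2: invariant]
(B) 2x + y  ->  2(y) + (x) = x + 2y   [differs from 2x + y: not invariant]
(C) x^2 - y^2  ->  (y)^2 - (x)^2 = -x^2 + y^2   [differs from x^2 - y^2: not invariant]
(D) x - y  ->  (y) - (x) = -x + y   [differs from x - y: not invariant]

Only option (A), (x - y)^2, is unchanged by the transformation.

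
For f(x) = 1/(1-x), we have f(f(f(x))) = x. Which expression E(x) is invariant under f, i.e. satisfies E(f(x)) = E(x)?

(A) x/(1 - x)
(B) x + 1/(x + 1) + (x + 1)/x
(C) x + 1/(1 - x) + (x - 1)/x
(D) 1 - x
C

Replace x by f(x) = 1/(1 - x) in each option and simplify. As a quick numerical cross-check, also compare E(4) with E(f(4)) = E(-1/3).

(A) x/(1 - x)  ->  (1/(1 - x))/(1 - (1/(1 - x))) = -1/x; check: E(4) = -4/3 but E(-1/3) = -1/4.   [not invariant]
(B) x + 1/(x + 1) + (x + 1)/x  ->  (1/(1 - x)) + 1/((1/(1 - x)) + 1) + ((1/(1 - x)) + 1)/(1/(1 - x)) = (-x^3 + 6x^2 - 11x + 7)/(x^2 - 3x + 2); check: E(4) = 109/20 but E(-1/3) = -5/6.   [not invariant]
(C) x + 1/(1 - x) + (x - 1)/x  ->  (1/(1 - x)) + 1/(1 - (1/(1 - x))) + ((1/(1 - x)) - 1)/(1/(1 - x)), which simplifies back to x + 1/(1 - x) + (x - 1)/x; check: E(4) = 53/12, E(-1/3) = 53/12.   [invariant]
(D) 1 - x  ->  1 - (1/(1 - x)) = x/(x - 1); check: E(4) = -3 but E(-1/3) = 4/3.   [not invariant]

Only (C) is unchanged. Indeed f(f(x)) = 1/(1 - 1/(1-x)) = (1-x)/(-x) = (x-1)/x, so E(x) = x + f(x) + f(f(x)) is the sum over the whole 3-cycle; applying f just permutes the three terms cyclically (x -> f(x) -> f(f(x)) -> x), leaving the sum unchanged.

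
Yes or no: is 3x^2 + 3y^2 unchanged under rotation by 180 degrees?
Yes

Applying rotation by 180 degrees: x' = x*cos(180 degrees) - y*sin(180 degrees) = -x, y' = x*sin(180 degrees) + y*cos(180 degrees) = -y

Substituting into 3x^2 + 3y^2:
3(-x)^2 + 3(-y)^2
= 3x^2 + 3y^2

This equals the original expression 3x^2 + 3y^2, so it IS invariant.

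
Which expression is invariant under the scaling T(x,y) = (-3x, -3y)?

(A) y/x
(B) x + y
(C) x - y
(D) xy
A

Under the uniform scaling T(x,y) = (-3x, -3y):
Substitute the transformed coordinates into each option and compare with the original:
(A) y/x  ->  (-3y)/(-3x) = y/x   [equals y/x: invariant]
(B) x + y  ->  (-3x) + (-3y) = -3x - 3y   [differs from x + y: not invariant]
(C) x - y  ->  (-3x) - (-3y) = -3x + 3y   [differs from x - y: not invariant]
(D) xy  ->  (-3x)(-3y) = 9xy   [differs from xy: not invariant]

Only option (A), y/x, is unchanged by the transformation.
The common factor -3 cancels in a ratio of coordinates, while sums, products and sums of squares pick up factors of -3 or 9.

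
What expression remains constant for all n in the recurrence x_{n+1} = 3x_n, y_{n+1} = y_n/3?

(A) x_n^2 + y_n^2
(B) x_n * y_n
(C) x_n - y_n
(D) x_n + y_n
B

For the recurrence x_{n+1} = 3x_n, y_{n+1} = y_n/3:

x_{n+1} * y_{n+1} = (3x_n) * (y_n/3) = x_n * y_n
The product is conserved.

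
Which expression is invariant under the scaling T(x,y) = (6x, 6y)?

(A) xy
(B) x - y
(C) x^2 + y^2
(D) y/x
D

Under the uniform scaling T(x,y) = (6x, 6y):
Substitute the transformed coordinates into each option and compare with the original:
(A) xy  ->  (6x)(6y) = 36xy   [differs from xy: not invariant]
(B) x - y  ->  (6x) - (6y) = 6x - 6y   [differs from x - y: not invariant]
(C) x^2 + y^2  ->  (6x)^2 + (6y)^2 = 36x^2 + 36y^2   [differs from x^2 + y^2: not invariant]
(D) y/x  ->  (6y)/(6x) = y/x   [equals y/x: invariant]

Only option (D), y/x, is unchanged by the transformation.
The common factor 6 cancels in a ratio of coordinates, while sums, products and sums of squares pick up factors of 6 or 36.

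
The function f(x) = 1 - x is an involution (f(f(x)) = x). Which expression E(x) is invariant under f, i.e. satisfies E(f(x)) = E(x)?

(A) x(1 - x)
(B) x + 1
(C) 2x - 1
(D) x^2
A

Replace x by f(x) = 1 - x in each option and simplify. As a quick numerical cross-check, also compare E(4) with E(f(4)) = E(-3).

(A) x(1 - x)  ->  (1 - x)(1 - (1 - x)), which simplifies back to x(1 - x); check: E(4) = -12, E(-3) = -12.   [invariant]
(B) x + 1  ->  (1 - x) + 1 = 2 - x; check: E(4) = 5 but E(-3) = -2.   [not invariant]
(C) 2x - 1  ->  2(1 - x) - 1 = 1 - 2x; check: E(4) = 7 but E(-3) = -7.   [not invariant]
(D) x^2  ->  (1 - x)^2 = (x - 1)^2; check: E(4) = 16 but E(-3) = 9.   [not invariant]

Only (A) is unchanged. E is symmetric under swapping x with f(x) = 1 - x, which is exactly what an involution does.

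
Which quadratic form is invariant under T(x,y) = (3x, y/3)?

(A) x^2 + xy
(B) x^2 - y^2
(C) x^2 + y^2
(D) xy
D

T multiplies x by 3 and divides y by 3.
Substitute the transformed coordinates into each option and compare with the original:
(A) x^2 + xy  ->  (3x)^2 + (3x)(y/3) = 9x^2 + xy   [differs from x^2 + xy: not invariant]
(B) x^2 - y^2  ->  (3x)^2 - (y/3)^2 = 9x^2 - y^2/9   [differs from x^2 - y^2: not invariant]
(C) x^2 + y^2  ->  (3x)^2 + (y/3)^2 = 9x^2 + y^2/9   [differs from x^2 + y^2: not invariant]
(D) xy  ->  (3x)(y/3) = xy   [equals xy: invariant]

Only option (D), xy, is unchanged by the transformation.
The factors 3 and 1/3 cancel only in the pure product xy.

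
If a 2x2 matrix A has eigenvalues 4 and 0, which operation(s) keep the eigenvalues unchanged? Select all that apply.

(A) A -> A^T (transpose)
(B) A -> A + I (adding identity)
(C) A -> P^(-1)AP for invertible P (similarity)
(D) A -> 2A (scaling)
A and C

Eigenvalues are preserved by:
1. Similarity transformations: A -> P^(-1)AP (same characteristic polynomial)
2. Transpose: A^T has the same eigenvalues as A

Eigenvalues are NOT preserved by:
- Adding identity: eigenvalues become 4+1, 0+1
- Scaling: eigenvalues become 8, 0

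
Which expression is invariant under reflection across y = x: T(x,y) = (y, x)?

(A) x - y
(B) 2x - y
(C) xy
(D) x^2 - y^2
C

The map is reflection across y = x: T(x,y) = (y, x).
Substitute the transformed coordinates into each option and compare with the original:
(A) x - y  ->  (y) - (x) = -x + y   [differs from x - y: not invariant]
(B) 2x - y  ->  2(y) - (x) = -x + 2y   [differs from 2x - y: not invariant]
(C) xy  ->  (y)(x) = xy   [equals xy: invariant]
(D) x^2 - y^2  ->  (y)^2 - (x)^2 = -x^2 + y^2   [differs from x^2 - y^2: not invariant]

Only option (C), xy, is unchanged by the transformation.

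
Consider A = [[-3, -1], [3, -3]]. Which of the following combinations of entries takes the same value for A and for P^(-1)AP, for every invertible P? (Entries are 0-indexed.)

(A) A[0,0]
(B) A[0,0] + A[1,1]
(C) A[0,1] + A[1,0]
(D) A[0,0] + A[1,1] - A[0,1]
B

A[0,0] + A[1,1] is the trace of A. By the cyclic property of the trace, tr(P^(-1)AP) = tr(APP^(-1)) = tr(A), so it is the same for every matrix similar to A.

The other combinations are not similarity invariants. For example, take P = [[1, 2], [0, 1]] (det P = 1), so P^(-1) = [[1, -2], [0, 1]] and
B = P^(-1)AP = [[-9, -13], [3, 3]].
Evaluating each option on A and on B:
(A) A[0,0]: -3 for A, -9 for B -> changes
(B) A[0,0] + A[1,1]: -6 for A, -6 for B -> unchanged
(C) A[0,1] + A[1,0]: 2 for A, -10 for B -> changes
(D) A[0,0] + A[1,1] - A[0,1]: -5 for A, 7 for B -> changes

Only (B) A[0,0] + A[1,1] = -6 survives (and it does so for every P, not just this one), so it is the invariant.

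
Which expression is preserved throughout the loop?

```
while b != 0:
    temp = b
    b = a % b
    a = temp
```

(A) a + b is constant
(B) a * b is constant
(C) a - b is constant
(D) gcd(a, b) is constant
D

A loop invariant must hold before the first iteration and be re-established by every execution of the body.

(D) gcd(a, b) is constant: One iteration replaces (a, b) by (b, a mod b). Since a mod b = a - q*b for an integer q, any common divisor of a and b divides b and a mod b, and conversely; hence gcd(b, a mod b) = gcd(a, b). For instance (32, 10) -> (10, 2) keeps gcd = 2. At exit b = 0 and a = gcd of the original inputs.

The other options fail:
(A) a + b is constant: e.g. (a, b) = (32, 10) -> (10, 2): the sum goes from 42 to 12.
(B) a * b is constant: e.g. (a, b) = (32, 10) -> (10, 2): the product goes from 320 to 20.
(C) a - b is constant: e.g. (a, b) = (32, 10) -> (10, 2): the difference goes from 22 to 8.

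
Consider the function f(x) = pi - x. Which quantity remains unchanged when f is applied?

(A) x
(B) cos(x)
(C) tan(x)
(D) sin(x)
D

For f(x) = pi - x:
sin(pi - x) = sin(x), so sine is invariant under this transformation.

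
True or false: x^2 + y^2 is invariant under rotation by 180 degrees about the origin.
True

Applying rotation by 180 degrees: x' = x*cos(180 degrees) - y*sin(180 degrees) = -x, y' = x*sin(180 degrees) + y*cos(180 degrees) = -y

Substituting into x^2 + y^2:
(-x)^2 + (-y)^2
= x^2 + y^2

This equals the original expression x^2 + y^2, so it IS invariant.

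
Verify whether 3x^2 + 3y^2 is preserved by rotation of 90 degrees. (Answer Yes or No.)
Yes

Applying rotation by 90 degrees: x' = x*cos(90 degrees) - y*sin(90 degrees) = -y, y' = x*sin(90 degrees) + y*cos(90 degrees) = x

Substituting into 3x^2 + 3y^2:
3(-y)^2 + 3(x)^2
= 3x^2 + 3y^2

This equals the original expression 3x^2 + 3y^2, so it IS invariant.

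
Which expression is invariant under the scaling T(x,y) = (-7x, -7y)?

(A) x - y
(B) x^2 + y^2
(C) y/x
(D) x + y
C

Under the uniform scaling T(x,y) = (-7x, -7y):
Substitute the transformed coordinates into each option and compare with the original:
(A) x - y  ->  (-7x) - (-7y) = -7x + 7y   [differs from x - y: not invariant]
(B) x^2 + y^2  ->  (-7x)^2 + (-7y)^2 = 49x^2 + 49y^2   [differs from x^2 + y^2: not invariant]
(C) y/x  ->  (-7y)/(-7x) = y/x   [equals y/x: invariant]
(D) x + y  ->  (-7x) + (-7y) = -7x - 7y   [differs from x + y: not invariant]

Only option (C), y/x, is unchanged by the transformation.
The common factor -7 cancels in a ratio of coordinates, while sums, products and sums of squares pick up factors of -7 or 49.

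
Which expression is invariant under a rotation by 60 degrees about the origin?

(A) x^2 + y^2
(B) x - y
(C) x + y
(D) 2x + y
A

A rotation by 60 degrees sends (x, y) to (x/2 - sqrt(3)y/2, sqrt(3)x/2 + y/2).
Substitute the transformed coordinates into each option and compare with the original:
(A) x^2 + y^2  ->  (x/2 - sqrt(3)y/2)^2 + (sqrt(3)x/2 + y/2)^2 = x^2 + y^2   [equals x^2 + y^2: invariant]
(B) x - y  ->  (x/2 - sqrt(3)y/2) - (sqrt(3)x/2 + y/2) = -sqrt(3)x/2 + x/2 - sqrt(3)y/2 - y/2   [differs from x - y: not invariant]
(C) x + y  ->  (x/2 - sqrt(3)y/2) + (sqrt(3)x/2 + y/2) = x/2 + sqrt(3)x/2 - sqrt(3)y/2 + y/2   [differs from x + y: not invariant]
(D) 2x + y  ->  2(x/2 - sqrt(3)y/2) + (sqrt(3)x/2 + y/2) = sqrt(3)x/2 + x - sqrt(3)y + y/2   [differs from 2x + y: not invariant]

Only option (A), x^2 + y^2, is unchanged by the transformation.
Geometrically, x^2 + y^2 is the squared distance from the origin, which every rotation about the origin preserves.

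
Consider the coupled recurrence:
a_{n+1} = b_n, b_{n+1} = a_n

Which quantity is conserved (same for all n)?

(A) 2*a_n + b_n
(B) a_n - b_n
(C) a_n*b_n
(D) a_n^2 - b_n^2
C

Replace a_n by a_{n+1} = b_n and b_n by b_{n+1} = a_n in each option and simplify:
(A) 2*a_n + b_n  ->  2*(b_n) + (a_n) = a_n + 2*b_n   [not conserved]
(B) a_n - b_n  ->  (b_n) - (a_n) = -a_n + b_n   [not conserved]
(C) a_n*b_n  ->  (b_n)*(a_n) = a_n*b_n   [conserved]
(D) a_n^2 - b_n^2  ->  (b_n)^2 - (a_n)^2 = -a_n^2 + b_n^2   [not conserved]

Only (C) a_n*b_n returns to itself after one step, so it is the conserved quantity.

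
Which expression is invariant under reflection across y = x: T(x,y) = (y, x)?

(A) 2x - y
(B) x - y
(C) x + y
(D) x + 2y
C

The map is reflection across y = x: T(x,y) = (y, x).
Substitute the transformed coordinates into each option and compare with the original:
(A) 2x - y  ->  2(y) - (x) = -x + 2y   [differs from 2x - y: not invariant]
(B) x - y  ->  (y) - (x) = -x + y   [differs from x - y: not invariant]
(C) x + y  ->  (y) + (x) = x + y   [equals x + y: invariant]
(D) x + 2y  ->  (y) + 2(x) = 2x + y   [differs from x + 2y: not invariant]

Only option (C), x + y, is unchanged by the transformation.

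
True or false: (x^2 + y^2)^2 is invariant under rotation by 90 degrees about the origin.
True

Applying rotation by 90 degrees: x' = x*cos(90 degrees) - y*sin(90 degrees) = -y, y' = x*sin(90 degrees) + y*cos(90 degrees) = x

Substituting into (x^2 + y^2)^2:
((-y)^2 + (x)^2)^2
= x^4 + 2x^2y^2 + y^4 = (x^2 + y^2)^2

This equals the original expression (x^2 + y^2)^2, so it IS invariant.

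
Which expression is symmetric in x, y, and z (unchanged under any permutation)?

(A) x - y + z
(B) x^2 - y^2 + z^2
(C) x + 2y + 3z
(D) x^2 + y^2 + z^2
D

A symmetric expression is unchanged when the variables are permuted; here the transformation to test is the swap (x, y) -> (y, x).
A symmetric expression must survive every permutation; the single swap x <-> y already eliminates the distractors, and the keyed expression is also unchanged by x <-> z and y <-> z (each variable enters it in exactly the same way).
Substitute the transformed coordinates into each option and compare with the original:
(A) x - y + z  ->  (y) - (x) + z = -x + y + z   [differs from x - y + z: not invariant]
(B) x^2 - y^2 + z^2  ->  (y)^2 - (x)^2 + z^2 = -x^2 + y^2 + z^2   [differs from x^2 - y^2 + z^2: not invariant]
(C) x + 2y + 3z  ->  (y) + 2(x) + 3z = 2x + y + 3z   [differs from x + 2y + 3z: not invariant]
(D) x^2 + y^2 + z^2  ->  (y)^2 + (x)^2 + z^2 = x^2 + y^2 + z^2   [equals x^2 + y^2 + z^2: invariant]

Only option (D), x^2 + y^2 + z^2, is unchanged by the transformation.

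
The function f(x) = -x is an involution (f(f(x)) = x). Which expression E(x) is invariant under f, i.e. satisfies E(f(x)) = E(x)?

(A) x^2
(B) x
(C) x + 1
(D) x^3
A

Replace x by f(x) = -x in each option and simplify. As a quick numerical cross-check, also compare E(5) with E(f(5)) = E(-5).

(A) x^2  ->  (-x)^2, which simplifies back to x^2; check: E(5) = 25, E(-5) = 25.   [invariant]
(B) x  ->  (-x) = -x; check: E(5) = 5 but E(-5) = -5.   [not invariant]
(C) x + 1  ->  (-x) + 1 = 1 - x; check: E(5) = 6 but E(-5) = -4.   [not invariant]
(D) x^3  ->  (-x)^3 = -x^3; check: E(5) = 125 but E(-5) = -125.   [not invariant]

Only (A) is unchanged. E is symmetric under swapping x with f(x) = -x, which is exactly what an involution does.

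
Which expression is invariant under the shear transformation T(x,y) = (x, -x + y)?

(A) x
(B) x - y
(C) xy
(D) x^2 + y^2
A

Under the shear T(x,y) = (x, -x + y):
Substitute the transformed coordinates into each option and compare with the original:
(A) x  ->  (x) = x   [equals x: invariant]
(B) x - y  ->  (x) - (-x + y) = 2x - y   [differs from x - y: not invariant]
(C) xy  ->  (x)(-x + y) = -x^2 + xy   [differs from xy: not invariant]
(D) x^2 + y^2  ->  (x)^2 + (-x + y)^2 = 2x^2 - 2xy + y^2   [differs from x^2 + y^2: not invariant]

Only option (A), x, is unchanged by the transformation.
A vertical shear moves points parallel to the y-axis, so the x-coordinate (and any function of x alone) is unchanged.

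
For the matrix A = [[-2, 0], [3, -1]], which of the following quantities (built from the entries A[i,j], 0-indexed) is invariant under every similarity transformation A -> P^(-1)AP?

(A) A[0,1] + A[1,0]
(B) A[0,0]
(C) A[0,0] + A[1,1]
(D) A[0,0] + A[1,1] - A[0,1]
C

A[0,0] + A[1,1] is the trace of A. By the cyclic property of the trace, tr(P^(-1)AP) = tr(APP^(-1)) = tr(A), so it is the same for every matrix similar to A.

The other combinations are not similarity invariants. For example, take P = [[1, 2], [0, 1]] (det P = 1), so P^(-1) = [[1, -2], [0, 1]] and
B = P^(-1)AP = [[-8, -14], [3, 5]].
Evaluating each option on A and on B:
(A) A[0,1] + A[1,0]: 3 for A, -11 for B -> changes
(B) A[0,0]: -2 for A, -8 for B -> changes
(C) A[0,0] + A[1,1]: -3 for A, -3 for B -> unchanged
(D) A[0,0] + A[1,1] - A[0,1]: -3 for A, 11 for B -> changes

Only (C) A[0,0] + A[1,1] = -3 survives (and it does so for every P, not just this one), so it is the invariant.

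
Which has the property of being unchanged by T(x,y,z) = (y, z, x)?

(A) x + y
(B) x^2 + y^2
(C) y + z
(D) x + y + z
D

Apply T(x,y,z) = (y, z, x) to each option, i.e. replace (x, y, z) by the transformed coordinates.
Substitute the transformed coordinates into each option and compare with the original:
(A) x + y  ->  (y) + (z) = y + z   [differs from x + y: not invariant]
(B) x^2 + y^2  ->  (y)^2 + (z)^2 = y^2 + z^2   [differs from x^2 + y^2: not invariant]
(C) y + z  ->  (z) + (x) = x + z   [differs from y + z: not invariant]
(D) x + y + z  ->  (y) + (z) + (x) = x + y + z   [equals x + y + z: invariant]

Only option (D), x + y + z, is unchanged by the transformation.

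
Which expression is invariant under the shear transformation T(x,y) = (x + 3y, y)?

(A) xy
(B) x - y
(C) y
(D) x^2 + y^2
C

Under the shear T(x,y) = (x + 3y, y):
Substitute the transformed coordinates into each option and compare with the original:
(A) xy  ->  (x + 3y)(y) = xy + 3y^2   [differs from xy: not invariant]
(B) x - y  ->  (x + 3y) - (y) = x + 2y   [differs from x - y: not invariant]
(C) y  ->  (y) = y   [equals y: invariant]
(D) x^2 + y^2  ->  (x + 3y)^2 + (y)^2 = x^2 + 6xy + 10y^2   [differs from x^2 + y^2: not invariant]

Only option (C), y, is unchanged by the transformation.
A horizontal shear moves points parallel to the x-axis, so the y-coordinate (and any function of y alone) is unchanged.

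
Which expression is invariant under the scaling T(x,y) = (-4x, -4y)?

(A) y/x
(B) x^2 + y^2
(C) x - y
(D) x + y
A

Under the uniform scaling T(x,y) = (-4x, -4y):
Substitute the transformed coordinates into each option and compare with the original:
(A) y/x  ->  (-4y)/(-4x) = y/x   [equals y/x: invariant]
(B) x^2 + y^2  ->  (-4x)^2 + (-4y)^2 = 16x^2 + 16y^2   [differs from x^2 + y^2: not invariant]
(C) x - y  ->  (-4x) - (-4y) = -4x + 4y   [differs from x - y: not invariant]
(D) x + y  ->  (-4x) + (-4y) = -4x - 4y   [differs from x + y: not invariant]

Only option (A), y/x, is unchanged by the transformation.
The common factor -4 cancels in a ratio of coordinates, while sums, products and sums of squares pick up factors of -4 or 16.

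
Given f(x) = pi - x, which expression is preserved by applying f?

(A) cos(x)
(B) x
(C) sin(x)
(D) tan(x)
C

For f(x) = pi - x:
sin(pi - x) = sin(x), so sine is invariant under this transformation.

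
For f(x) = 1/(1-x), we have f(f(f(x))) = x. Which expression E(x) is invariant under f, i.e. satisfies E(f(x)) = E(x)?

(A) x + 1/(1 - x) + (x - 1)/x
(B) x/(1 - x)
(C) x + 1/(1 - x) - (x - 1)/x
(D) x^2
A

Replace x by f(x) = 1/(1 - x) in each option and simplify. As a quick numerical cross-check, also compare E(3) with E(f(3)) = E(-1/2).

(A) x + 1/(1 - x) + (x - 1)/x  ->  (1/(1 - x)) + 1/(1 - (1/(1 - x))) + ((1/(1 - x)) - 1)/(1/(1 - x)), which simplifies back to x + 1/(1 - x) + (x - 1)/x; check: E(3) = 19/6, E(-1/2) = 19/6.   [invariant]
(B) x/(1 - x)  ->  (1/(1 - x))/(1 - (1/(1 - x))) = -1/x; check: E(3) = -3/2 but E(-1/2) = -1/3.   [not invariant]
(C) x + 1/(1 - x) - (x - 1)/x  ->  (1/(1 - x)) + 1/(1 - (1/(1 - x))) - ((1/(1 - x)) - 1)/(1/(1 - x)) = (x^2(1 - x) - x + (x - 1)^2)/(x(x - 1)); check: E(3) = 11/6 but E(-1/2) = -17/6.   [not invariant]
(D) x^2  ->  (1/(1 - x))^2 = (x - 1)^(-2); check: E(3) = 9 but E(-1/2) = 1/4.   [not invariant]

Only (A) is unchanged. Indeed f(f(x)) = 1/(1 - 1/(1-x)) = (1-x)/(-x) = (x-1)/x, so E(x) = x + f(x) + f(f(x)) is the sum over the whole 3-cycle; applying f just permutes the three terms cyclically (x -> f(x) -> f(f(x)) -> x), leaving the sum unchanged.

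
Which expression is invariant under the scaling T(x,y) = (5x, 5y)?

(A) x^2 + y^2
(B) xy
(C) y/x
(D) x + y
C

Under the uniform scaling T(x,y) = (5x, 5y):
Substitute the transformed coordinates into each option and compare with the original:
(A) x^2 + y^2  ->  (5x)^2 + (5y)^2 = 25x^2 + 25y^2   [differs from x^2 + y^2: not invariant]
(B) xy  ->  (5x)(5y) = 25xy   [differs from xy: not invariant]
(C) y/x  ->  (5y)/(5x) = y/x   [equals y/x: invariant]
(D) x + y  ->  (5x) + (5y) = 5x + 5y   [differs from x + y: not invariant]

Only option (C), y/x, is unchanged by the transformation.
The common factor 5 cancels in a ratio of coordinates, while sums, products and sums of squares pick up factors of 5 or 25.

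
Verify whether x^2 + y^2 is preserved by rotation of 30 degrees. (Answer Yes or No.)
Yes

Applying rotation by 30 degrees: x' = x*cos(30 degrees) - y*sin(30 degrees) = sqrt(3)x/2 - y/2, y' = x*sin(30 degrees) + y*cos(30 degrees) = x/2 + sqrt(3)y/2

Substituting into x^2 + y^2:
(sqrt(3)x/2 - y/2)^2 + (x/2 + sqrt(3)y/2)^2
= x^2 + y^2

This equals the original expression x^2 + y^2, so it IS invariant.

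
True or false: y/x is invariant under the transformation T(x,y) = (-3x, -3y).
True

Substitute T(x,y) = (-3x, -3y) into the expression and compare with the original.

Original: y/x
After applying T: (-3y)/(-3x) = y/x

This is identical to the original y/x, so the expression is invariant.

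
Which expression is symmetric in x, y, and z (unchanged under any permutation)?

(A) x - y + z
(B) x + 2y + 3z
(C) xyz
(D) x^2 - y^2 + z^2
C

A symmetric expression is unchanged when the variables are permuted; here the transformation to test is the swap (x, y) -> (y, x).
A symmetric expression must survive every permutation; the single swap x <-> y already eliminates the distractors, and the keyed expression is also unchanged by x <-> z and y <-> z (each variable enters it in exactly the same way).
Substitute the transformed coordinates into each option and compare with the original:
(A) x - y + z  ->  (y) - (x) + z = -x + y + z   [differs from x - y + z: not invariant]
(B) x + 2y + 3z  ->  (y) + 2(x) + 3z = 2x + y + 3z   [differs from x + 2y + 3z: not invariant]
(C) xyz  ->  (y)(x)z = xyz   [equals xyz: invariant]
(D) x^2 - y^2 + z^2  ->  (y)^2 - (x)^2 + z^2 = -x^2 + y^2 + z^2   [differs from x^2 - y^2 + z^2: not invariant]

Only option (C), xyz, is unchanged by the transformation.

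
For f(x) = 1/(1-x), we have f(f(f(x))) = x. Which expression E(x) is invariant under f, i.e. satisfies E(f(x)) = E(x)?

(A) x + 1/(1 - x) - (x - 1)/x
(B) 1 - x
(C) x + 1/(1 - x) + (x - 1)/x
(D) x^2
C

Replace x by f(x) = 1/(1 - x) in each option and simplify. As a quick numerical cross-check, also compare E(4) with E(f(4)) = E(-1/3).

(A) x + 1/(1 - x) - (x - 1)/x  ->  (1/(1 - x)) + 1/(1 - (1/(1 - x))) - ((1/(1 - x)) - 1)/(1/(1 - x)) = (x^2(1 - x) - x + (x - 1)^2)/(x(x - 1)); check: E(4) = 35/12 but E(-1/3) = -43/12.   [not invariant]
(B) 1 - x  ->  1 - (1/(1 - x)) = x/(x - 1); check: E(4) = -3 but E(-1/3) = 4/3.   [not invariant]
(C) x + 1/(1 - x) + (x - 1)/x  ->  (1/(1 - x)) + 1/(1 - (1/(1 - x))) + ((1/(1 - x)) - 1)/(1/(1 - x)), which simplifies back to x + 1/(1 - x) + (x - 1)/x; check: E(4) = 53/12, E(-1/3) = 53/12.   [invariant]
(D) x^2  ->  (1/(1 - x))^2 = (x - 1)^(-2); check: E(4) = 16 but E(-1/3) = 1/9.   [not invariant]

Only (C) is unchanged. Indeed f(f(x)) = 1/(1 - 1/(1-x)) = (1-x)/(-x) = (x-1)/x, so E(x) = x + f(x) + f(f(x)) is the sum over the whole 3-cycle; applying f just permutes the three terms cyclically (x -> f(x) -> f(f(x)) -> x), leaving the sum unchanged.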